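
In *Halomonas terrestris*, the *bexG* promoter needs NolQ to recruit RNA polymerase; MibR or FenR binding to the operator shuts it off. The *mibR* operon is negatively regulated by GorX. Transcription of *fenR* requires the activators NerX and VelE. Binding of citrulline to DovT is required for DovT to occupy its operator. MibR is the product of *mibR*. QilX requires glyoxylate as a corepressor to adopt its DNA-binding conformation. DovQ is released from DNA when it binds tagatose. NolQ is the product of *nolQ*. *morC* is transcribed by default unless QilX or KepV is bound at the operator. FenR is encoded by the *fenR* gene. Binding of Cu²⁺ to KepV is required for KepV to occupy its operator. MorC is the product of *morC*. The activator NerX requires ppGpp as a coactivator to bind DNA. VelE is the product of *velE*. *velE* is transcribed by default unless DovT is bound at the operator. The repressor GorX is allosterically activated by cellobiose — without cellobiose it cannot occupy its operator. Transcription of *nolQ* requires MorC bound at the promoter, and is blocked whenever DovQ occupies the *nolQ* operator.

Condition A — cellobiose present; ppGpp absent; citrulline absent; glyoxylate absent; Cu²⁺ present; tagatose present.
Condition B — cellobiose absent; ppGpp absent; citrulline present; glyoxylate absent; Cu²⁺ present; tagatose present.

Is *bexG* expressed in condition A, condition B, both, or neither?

Condition A:
Cellobiose is present, so GorX is active.
With repressor GorX bound, *mibR* is not transcribed.
So MibR is not produced.
ppGpp is absent, so NerX is inactive.
Citrulline is absent, so DovT is inactive.
With no repressor bound, *velE* is transcribed.
So VelE is produced and active.
Required activator NerX is absent, so *fenR* is not transcribed.
So FenR is not produced.
Glyoxylate is absent, so QilX is inactive.
Cu²⁺ is present, so KepV is active.
With repressor KepV bound, *morC* is not transcribed.
So MorC is not produced.
Tagatose is present, so DovQ is inactive.
Required activator MorC is absent, so *nolQ* is not transcribed.
So NolQ is not produced.
Required activator NolQ is absent, so *bexG* is not transcribed.
→ *bexG* is OFF in A.
Condition B:
Cellobiose is absent, so GorX is inactive.
With no repressor bound, *mibR* is transcribed.
So MibR is produced and active.
ppGpp is absent, so NerX is inactive.
Citrulline is present, so DovT is active.
With repressor DovT bound, *velE* is not transcribed.
So VelE is not produced.
Required activator NerX is absent, so *fenR* is not transcribed.
So FenR is not produced.
Glyoxylate is absent, so QilX is inactive.
Cu²⁺ is present, so KepV is active.
With repressor KepV bound, *morC* is not transcribed.
So MorC is not produced.
Tagatose is present, so DovQ is inactive.
Required activator MorC is absent, so *nolQ* is not transcribed.
So NolQ is not produced.
With repressor MibR bound, *bexG* is not transcribed.
→ *bexG* is OFF in B.

neither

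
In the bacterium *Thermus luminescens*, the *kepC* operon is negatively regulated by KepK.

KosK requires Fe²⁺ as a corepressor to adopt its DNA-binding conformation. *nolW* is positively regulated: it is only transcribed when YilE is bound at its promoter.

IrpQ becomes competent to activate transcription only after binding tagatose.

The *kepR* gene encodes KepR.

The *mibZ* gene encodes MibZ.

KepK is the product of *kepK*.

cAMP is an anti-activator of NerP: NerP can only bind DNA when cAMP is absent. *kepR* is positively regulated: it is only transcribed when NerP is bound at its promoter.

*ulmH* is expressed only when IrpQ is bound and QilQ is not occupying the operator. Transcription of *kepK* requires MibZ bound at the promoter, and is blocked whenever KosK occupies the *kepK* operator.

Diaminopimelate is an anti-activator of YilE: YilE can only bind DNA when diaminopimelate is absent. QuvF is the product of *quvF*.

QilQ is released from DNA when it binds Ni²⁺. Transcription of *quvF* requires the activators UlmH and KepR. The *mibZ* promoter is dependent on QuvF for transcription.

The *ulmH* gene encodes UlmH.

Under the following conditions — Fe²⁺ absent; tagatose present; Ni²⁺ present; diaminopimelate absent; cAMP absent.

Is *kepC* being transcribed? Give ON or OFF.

Tagatose is present, so IrpQ is active.
Ni²⁺ is present, so QilQ is inactive.
No repressor is bound and IrpQ is active, so *ulmH* is transcribed.
So UlmH is produced and active.
cAMP is absent, so NerP is active.
No repressor is bound and NerP is active, so *kepR* is transcribed.
So KepR is produced and active.
No repressor is bound and UlmH and KepR are active, so *quvF* is transcribed.
So QuvF is produced and active.
No repressor is bound and QuvF is active, so *mibZ* is transcribed.
So MibZ is produced and active.
Fe²⁺ is absent, so KosK is inactive.
No repressor is bound and MibZ is active, so *kepK* is transcribed.
So KepK is produced and active.
With repressor KepK bound, *kepC* is not transcribed.

OFF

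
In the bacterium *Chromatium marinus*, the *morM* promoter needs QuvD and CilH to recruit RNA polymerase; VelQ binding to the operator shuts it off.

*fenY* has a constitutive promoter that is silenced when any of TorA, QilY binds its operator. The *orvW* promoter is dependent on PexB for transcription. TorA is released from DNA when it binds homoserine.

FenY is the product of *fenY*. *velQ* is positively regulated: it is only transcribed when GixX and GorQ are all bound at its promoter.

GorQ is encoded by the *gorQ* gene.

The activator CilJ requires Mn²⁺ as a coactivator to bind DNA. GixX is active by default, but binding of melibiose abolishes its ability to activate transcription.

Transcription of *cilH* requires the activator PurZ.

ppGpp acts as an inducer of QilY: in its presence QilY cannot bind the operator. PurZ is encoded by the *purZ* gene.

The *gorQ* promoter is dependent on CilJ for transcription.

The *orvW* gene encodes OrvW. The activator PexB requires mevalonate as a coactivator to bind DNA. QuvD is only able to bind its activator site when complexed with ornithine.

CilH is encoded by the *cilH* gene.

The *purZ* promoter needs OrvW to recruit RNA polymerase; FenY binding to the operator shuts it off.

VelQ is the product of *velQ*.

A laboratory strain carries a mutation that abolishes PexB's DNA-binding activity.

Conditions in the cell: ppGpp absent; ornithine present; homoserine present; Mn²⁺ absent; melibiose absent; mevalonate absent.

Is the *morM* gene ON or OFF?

Ornithine is present, so QuvD is active.
Melibiose is absent, so GixX is active.
Mn²⁺ is absent, so CilJ is inactive.
Required activator CilJ is absent, so *gorQ* is not transcribed.
So GorQ is not produced.
Required activator GorQ is absent, so *velQ* is not transcribed.
So VelQ is not produced.
Homoserine is present, so TorA is inactive.
ppGpp is absent, so QilY is active.
With repressor QilY bound, *fenY* is not transcribed.
So FenY is not produced.
PexB is non-functional in this strain, so it has no effect.
Required activator PexB is absent, so *orvW* is not transcribed.
So OrvW is not produced.
Required activator OrvW is absent, so *purZ* is not transcribed.
So PurZ is not produced.
Required activator PurZ is absent, so *cilH* is not transcribed.
So CilH is not produced.
Required activator CilH is absent, so *morM* is not transcribed.

OFF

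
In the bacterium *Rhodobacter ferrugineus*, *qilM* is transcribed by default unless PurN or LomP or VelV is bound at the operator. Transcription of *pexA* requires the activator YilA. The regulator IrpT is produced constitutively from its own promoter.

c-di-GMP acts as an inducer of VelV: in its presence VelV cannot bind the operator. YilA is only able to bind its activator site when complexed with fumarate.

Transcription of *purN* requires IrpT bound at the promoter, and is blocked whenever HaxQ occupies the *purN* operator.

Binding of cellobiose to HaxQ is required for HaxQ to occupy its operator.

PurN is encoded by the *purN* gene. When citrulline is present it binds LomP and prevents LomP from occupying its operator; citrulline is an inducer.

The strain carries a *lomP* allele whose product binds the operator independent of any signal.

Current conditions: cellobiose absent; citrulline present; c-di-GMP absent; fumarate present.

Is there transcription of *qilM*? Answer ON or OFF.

OFF

Cellobiose is absent, so HaxQ is inactive.
IrpT is produced constitutively and is active.
No repressor is bound and IrpT is active, so *purN* is transcribed.
So PurN is produced and active.
LomP is constitutively active in this strain.
c-di-GMP is absent, so VelV is active.
With repressor PurN bound, *qilM* is not transcribed.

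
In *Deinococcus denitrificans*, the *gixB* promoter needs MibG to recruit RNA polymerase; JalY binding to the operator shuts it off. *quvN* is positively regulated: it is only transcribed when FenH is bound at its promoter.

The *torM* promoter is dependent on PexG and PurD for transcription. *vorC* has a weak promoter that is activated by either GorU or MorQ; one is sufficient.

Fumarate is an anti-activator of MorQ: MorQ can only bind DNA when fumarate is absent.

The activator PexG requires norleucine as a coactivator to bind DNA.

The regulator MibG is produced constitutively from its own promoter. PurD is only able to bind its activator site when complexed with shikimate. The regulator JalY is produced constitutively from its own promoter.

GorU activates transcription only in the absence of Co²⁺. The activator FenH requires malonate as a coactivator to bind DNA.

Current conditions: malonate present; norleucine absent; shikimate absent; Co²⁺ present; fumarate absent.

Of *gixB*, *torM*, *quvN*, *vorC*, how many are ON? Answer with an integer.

2

MibG is produced constitutively and is active.
JalY is produced constitutively and is active.
With repressor JalY bound, *gixB* is not transcribed.
→ *gixB* is OFF.
Norleucine is absent, so PexG is inactive.
Shikimate is absent, so PurD is inactive.
Required activator PexG is absent, so *torM* is not transcribed.
→ *torM* is OFF.
Malonate is present, so FenH is active.
No repressor is bound and FenH is active, so *quvN* is transcribed.
→ *quvN* is ON.
Co²⁺ is present, so GorU is inactive.
Fumarate is absent, so MorQ is active.
Activator MorQ is present, so *vorC* is transcribed.
→ *vorC* is ON.
2 of the 4 genes are transcribed.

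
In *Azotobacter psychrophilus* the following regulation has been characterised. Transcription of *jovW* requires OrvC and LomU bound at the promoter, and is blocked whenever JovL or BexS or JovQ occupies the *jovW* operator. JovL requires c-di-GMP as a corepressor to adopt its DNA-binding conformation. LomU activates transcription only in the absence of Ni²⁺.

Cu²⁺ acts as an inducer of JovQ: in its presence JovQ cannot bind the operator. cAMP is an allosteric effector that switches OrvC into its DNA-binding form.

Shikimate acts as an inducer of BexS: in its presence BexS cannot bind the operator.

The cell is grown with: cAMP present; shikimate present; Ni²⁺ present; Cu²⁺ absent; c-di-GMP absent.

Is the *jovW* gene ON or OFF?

c-di-GMP is absent, so JovL is inactive.
cAMP is present, so OrvC is active.
Ni²⁺ is present, so LomU is inactive.
Shikimate is present, so BexS is inactive.
Cu²⁺ is absent, so JovQ is active.
With repressor JovQ bound, *jovW* is not transcribed.

OFF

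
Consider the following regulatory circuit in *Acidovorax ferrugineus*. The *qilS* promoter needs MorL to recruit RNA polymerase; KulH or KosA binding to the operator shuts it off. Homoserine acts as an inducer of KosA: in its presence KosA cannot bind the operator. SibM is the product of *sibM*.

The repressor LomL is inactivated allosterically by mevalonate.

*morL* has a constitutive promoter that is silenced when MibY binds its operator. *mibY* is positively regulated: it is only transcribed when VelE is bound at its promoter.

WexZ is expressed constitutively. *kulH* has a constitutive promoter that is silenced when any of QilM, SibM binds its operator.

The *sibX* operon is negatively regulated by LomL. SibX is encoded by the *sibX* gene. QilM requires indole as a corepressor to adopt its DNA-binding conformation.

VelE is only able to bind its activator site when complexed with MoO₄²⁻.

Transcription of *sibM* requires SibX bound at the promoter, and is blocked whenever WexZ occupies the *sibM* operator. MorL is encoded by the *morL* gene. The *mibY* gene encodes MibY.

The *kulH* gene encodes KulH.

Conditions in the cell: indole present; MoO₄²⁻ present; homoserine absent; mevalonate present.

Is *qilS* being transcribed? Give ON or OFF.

Indole is present, so QilM is active.
Mevalonate is present, so LomL is inactive.
With no repressor bound, *sibX* is transcribed.
So SibX is produced and active.
WexZ is produced constitutively and is active.
With repressor WexZ bound, *sibM* is not transcribed.
So SibM is not produced.
With repressor QilM bound, *kulH* is not transcribed.
So KulH is not produced.
MoO₄²⁻ is present, so VelE is active.
No repressor is bound and VelE is active, so *mibY* is transcribed.
So MibY is produced and active.
With repressor MibY bound, *morL* is not transcribed.
So MorL is not produced.
Homoserine is absent, so KosA is active.
With repressor KosA bound, *qilS* is not transcribed.

OFF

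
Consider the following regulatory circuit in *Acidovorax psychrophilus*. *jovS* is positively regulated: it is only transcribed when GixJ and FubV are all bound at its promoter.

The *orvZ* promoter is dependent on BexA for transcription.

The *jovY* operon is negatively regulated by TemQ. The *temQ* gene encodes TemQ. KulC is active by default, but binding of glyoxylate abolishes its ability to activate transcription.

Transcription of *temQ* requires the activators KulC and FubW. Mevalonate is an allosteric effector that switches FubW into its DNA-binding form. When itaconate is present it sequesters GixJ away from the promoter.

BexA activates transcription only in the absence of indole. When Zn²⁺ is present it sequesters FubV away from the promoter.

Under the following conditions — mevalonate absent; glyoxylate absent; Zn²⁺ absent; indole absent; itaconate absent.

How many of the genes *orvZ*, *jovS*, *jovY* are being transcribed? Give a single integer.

3

Indole is absent, so BexA is active.
No repressor is bound and BexA is active, so *orvZ* is transcribed.
→ *orvZ* is ON.
Itaconate is absent, so GixJ is active.
Zn²⁺ is absent, so FubV is active.
No repressor is bound and GixJ and FubV are active, so *jovS* is transcribed.
→ *jovS* is ON.
Glyoxylate is absent, so KulC is active.
Mevalonate is absent, so FubW is inactive.
Required activator FubW is absent, so *temQ* is not transcribed.
So TemQ is not produced.
With no repressor bound, *jovY* is transcribed.
→ *jovY* is ON.
3 of the 3 genes are transcribed.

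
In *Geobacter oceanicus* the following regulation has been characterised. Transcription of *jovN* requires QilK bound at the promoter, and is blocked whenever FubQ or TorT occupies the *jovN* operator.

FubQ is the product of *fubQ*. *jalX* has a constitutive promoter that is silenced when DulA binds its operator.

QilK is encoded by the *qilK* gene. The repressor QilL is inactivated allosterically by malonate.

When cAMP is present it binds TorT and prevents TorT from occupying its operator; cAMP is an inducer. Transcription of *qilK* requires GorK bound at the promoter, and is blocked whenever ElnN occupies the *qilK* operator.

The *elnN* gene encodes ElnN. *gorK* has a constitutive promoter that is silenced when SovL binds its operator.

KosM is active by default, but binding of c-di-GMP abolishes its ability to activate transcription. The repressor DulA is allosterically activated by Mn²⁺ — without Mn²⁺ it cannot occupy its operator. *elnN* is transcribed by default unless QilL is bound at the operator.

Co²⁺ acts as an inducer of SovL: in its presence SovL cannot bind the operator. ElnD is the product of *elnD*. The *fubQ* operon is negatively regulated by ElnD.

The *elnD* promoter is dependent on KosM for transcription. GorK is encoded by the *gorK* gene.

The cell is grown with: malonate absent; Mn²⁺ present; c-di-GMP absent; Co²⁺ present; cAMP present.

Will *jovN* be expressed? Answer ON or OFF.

c-di-GMP is absent, so KosM is active.
No repressor is bound and KosM is active, so *elnD* is transcribed.
So ElnD is produced and active.
With repressor ElnD bound, *fubQ* is not transcribed.
So FubQ is not produced.
cAMP is present, so TorT is inactive.
Malonate is absent, so QilL is active.
With repressor QilL bound, *elnN* is not transcribed.
So ElnN is not produced.
Co²⁺ is present, so SovL is inactive.
With no repressor bound, *gorK* is transcribed.
So GorK is produced and active.
No repressor is bound and GorK is active, so *qilK* is transcribed.
So QilK is produced and active.
No repressor is bound and QilK is active, so *jovN* is transcribed.

ON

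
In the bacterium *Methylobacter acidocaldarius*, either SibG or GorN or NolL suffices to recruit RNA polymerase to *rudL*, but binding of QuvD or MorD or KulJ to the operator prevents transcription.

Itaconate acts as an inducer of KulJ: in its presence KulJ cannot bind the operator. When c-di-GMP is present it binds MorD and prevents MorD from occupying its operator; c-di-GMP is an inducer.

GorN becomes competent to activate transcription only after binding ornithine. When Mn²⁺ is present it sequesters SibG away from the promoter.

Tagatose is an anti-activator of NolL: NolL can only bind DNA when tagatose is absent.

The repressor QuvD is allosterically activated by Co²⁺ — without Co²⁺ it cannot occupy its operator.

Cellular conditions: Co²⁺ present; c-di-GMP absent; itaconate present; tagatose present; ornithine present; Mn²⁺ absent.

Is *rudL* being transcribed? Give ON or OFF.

OFF

Mn²⁺ is absent, so SibG is active.
Ornithine is present, so GorN is active.
Co²⁺ is present, so QuvD is active.
c-di-GMP is absent, so MorD is active.
Itaconate is present, so KulJ is inactive.
Tagatose is present, so NolL is inactive.
With repressor QuvD bound, *rudL* is not transcribed.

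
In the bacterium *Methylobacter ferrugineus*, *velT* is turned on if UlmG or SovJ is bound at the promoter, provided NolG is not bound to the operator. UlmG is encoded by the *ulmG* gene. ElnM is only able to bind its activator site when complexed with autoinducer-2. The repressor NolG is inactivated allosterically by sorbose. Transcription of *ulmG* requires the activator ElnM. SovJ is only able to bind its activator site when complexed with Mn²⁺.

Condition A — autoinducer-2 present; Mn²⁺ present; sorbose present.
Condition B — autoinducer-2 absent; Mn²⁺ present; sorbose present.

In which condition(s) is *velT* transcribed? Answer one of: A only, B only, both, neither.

Condition A:
Autoinducer-2 is present, so ElnM is active.
No repressor is bound and ElnM is active, so *ulmG* is transcribed.
So UlmG is produced and active.
Mn²⁺ is present, so SovJ is active.
Sorbose is present, so NolG is inactive.
Activator UlmG is present, so *velT* is transcribed.
→ *velT* is ON in A.
Condition B:
Autoinducer-2 is absent, so ElnM is inactive.
Required activator ElnM is absent, so *ulmG* is not transcribed.
So UlmG is not produced.
Mn²⁺ is present, so SovJ is active.
Sorbose is present, so NolG is inactive.
Activator SovJ is present, so *velT* is transcribed.
→ *velT* is ON in B.

both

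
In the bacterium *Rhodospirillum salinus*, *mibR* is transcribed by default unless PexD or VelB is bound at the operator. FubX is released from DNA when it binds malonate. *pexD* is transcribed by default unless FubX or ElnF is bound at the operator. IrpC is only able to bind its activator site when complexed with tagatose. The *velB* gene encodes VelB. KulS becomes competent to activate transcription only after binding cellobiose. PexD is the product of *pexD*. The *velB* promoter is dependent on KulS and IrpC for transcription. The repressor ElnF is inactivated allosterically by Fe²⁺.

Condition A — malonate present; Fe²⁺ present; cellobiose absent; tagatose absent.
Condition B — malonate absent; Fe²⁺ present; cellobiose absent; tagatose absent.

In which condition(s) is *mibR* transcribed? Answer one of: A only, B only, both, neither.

B only

Condition A:
Malonate is present, so FubX is inactive.
Fe²⁺ is present, so ElnF is inactive.
With no repressor bound, *pexD* is transcribed.
So PexD is produced and active.
Cellobiose is absent, so KulS is inactive.
Tagatose is absent, so IrpC is inactive.
Required activator KulS is absent, so *velB* is not transcribed.
So VelB is not produced.
With repressor PexD bound, *mibR* is not transcribed.
→ *mibR* is OFF in A.
Condition B:
Malonate is absent, so FubX is active.
Fe²⁺ is present, so ElnF is inactive.
With repressor FubX bound, *pexD* is not transcribed.
So PexD is not produced.
Cellobiose is absent, so KulS is inactive.
Tagatose is absent, so IrpC is inactive.
Required activator KulS is absent, so *velB* is not transcribed.
So VelB is not produced.
With no repressor bound, *mibR* is transcribed.
→ *mibR* is ON in B.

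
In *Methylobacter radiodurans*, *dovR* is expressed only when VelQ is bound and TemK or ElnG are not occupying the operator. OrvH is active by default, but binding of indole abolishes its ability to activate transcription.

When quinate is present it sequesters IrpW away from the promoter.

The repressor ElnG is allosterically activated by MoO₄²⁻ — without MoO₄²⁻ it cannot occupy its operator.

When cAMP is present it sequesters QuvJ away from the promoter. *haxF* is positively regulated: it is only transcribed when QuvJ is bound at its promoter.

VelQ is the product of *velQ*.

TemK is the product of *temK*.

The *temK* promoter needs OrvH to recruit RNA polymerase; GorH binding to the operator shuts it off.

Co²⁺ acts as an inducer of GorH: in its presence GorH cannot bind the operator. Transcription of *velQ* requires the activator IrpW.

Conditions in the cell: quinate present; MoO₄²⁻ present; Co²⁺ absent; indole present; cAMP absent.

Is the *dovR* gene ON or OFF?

OFF

Quinate is present, so IrpW is inactive.
Required activator IrpW is absent, so *velQ* is not transcribed.
So VelQ is not produced.
Co²⁺ is absent, so GorH is active.
Indole is present, so OrvH is inactive.
With repressor GorH bound, *temK* is not transcribed.
So TemK is not produced.
MoO₄²⁻ is present, so ElnG is active.
With repressor ElnG bound, *dovR* is not transcribed.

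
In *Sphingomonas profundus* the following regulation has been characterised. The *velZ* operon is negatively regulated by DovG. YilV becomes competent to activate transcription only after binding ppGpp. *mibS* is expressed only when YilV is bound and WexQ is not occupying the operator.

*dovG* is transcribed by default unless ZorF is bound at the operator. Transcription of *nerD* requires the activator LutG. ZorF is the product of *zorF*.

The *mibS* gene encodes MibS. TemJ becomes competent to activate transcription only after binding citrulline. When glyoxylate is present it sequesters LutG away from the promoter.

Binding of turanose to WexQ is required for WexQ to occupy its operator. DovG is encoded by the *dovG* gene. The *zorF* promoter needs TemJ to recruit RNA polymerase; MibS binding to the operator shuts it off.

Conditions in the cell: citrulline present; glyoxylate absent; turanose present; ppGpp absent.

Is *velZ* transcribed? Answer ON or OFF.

Turanose is present, so WexQ is active.
ppGpp is absent, so YilV is inactive.
With repressor WexQ bound, *mibS* is not transcribed.
So MibS is not produced.
Citrulline is present, so TemJ is active.
No repressor is bound and TemJ is active, so *zorF* is transcribed.
So ZorF is produced and active.
With repressor ZorF bound, *dovG* is not transcribed.
So DovG is not produced.
With no repressor bound, *velZ* is transcribed.

ON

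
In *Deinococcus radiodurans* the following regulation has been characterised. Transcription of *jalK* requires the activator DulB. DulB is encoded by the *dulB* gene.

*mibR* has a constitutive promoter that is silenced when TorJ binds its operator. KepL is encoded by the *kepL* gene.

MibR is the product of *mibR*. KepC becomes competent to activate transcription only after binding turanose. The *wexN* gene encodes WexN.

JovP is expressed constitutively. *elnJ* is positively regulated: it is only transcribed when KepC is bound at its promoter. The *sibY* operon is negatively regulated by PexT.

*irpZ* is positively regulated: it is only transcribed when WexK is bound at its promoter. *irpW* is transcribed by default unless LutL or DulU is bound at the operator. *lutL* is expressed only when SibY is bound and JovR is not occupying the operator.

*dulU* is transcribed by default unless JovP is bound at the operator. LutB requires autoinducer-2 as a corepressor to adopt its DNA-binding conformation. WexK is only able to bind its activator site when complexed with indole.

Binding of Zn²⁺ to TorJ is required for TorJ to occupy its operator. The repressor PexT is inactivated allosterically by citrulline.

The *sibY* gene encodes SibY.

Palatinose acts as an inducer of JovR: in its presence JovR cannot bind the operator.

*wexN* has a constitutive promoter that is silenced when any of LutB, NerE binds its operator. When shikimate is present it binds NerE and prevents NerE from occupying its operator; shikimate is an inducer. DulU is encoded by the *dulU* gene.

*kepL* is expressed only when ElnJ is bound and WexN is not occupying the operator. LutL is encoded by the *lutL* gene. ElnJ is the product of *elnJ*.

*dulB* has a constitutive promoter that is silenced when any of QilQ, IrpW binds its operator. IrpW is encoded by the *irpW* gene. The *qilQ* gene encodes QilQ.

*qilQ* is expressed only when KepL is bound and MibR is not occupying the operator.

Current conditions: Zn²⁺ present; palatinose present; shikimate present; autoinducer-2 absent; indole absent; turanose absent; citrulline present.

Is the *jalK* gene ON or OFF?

ON

Turanose is absent, so KepC is inactive.
Required activator KepC is absent, so *elnJ* is not transcribed.
So ElnJ is not produced.
Autoinducer-2 is absent, so LutB is inactive.
Shikimate is present, so NerE is inactive.
With no repressor bound, *wexN* is transcribed.
So WexN is produced and active.
With repressor WexN bound, *kepL* is not transcribed.
So KepL is not produced.
Zn²⁺ is present, so TorJ is active.
With repressor TorJ bound, *mibR* is not transcribed.
So MibR is not produced.
Required activator KepL is absent, so *qilQ* is not transcribed.
So QilQ is not produced.
Palatinose is present, so JovR is inactive.
Citrulline is present, so PexT is inactive.
With no repressor bound, *sibY* is transcribed.
So SibY is produced and active.
No repressor is bound and SibY is active, so *lutL* is transcribed.
So LutL is produced and active.
JovP is produced constitutively and is active.
With repressor JovP bound, *dulU* is not transcribed.
So DulU is not produced.
With repressor LutL bound, *irpW* is not transcribed.
So IrpW is not produced.
With no repressor bound, *dulB* is transcribed.
So DulB is produced and active.
No repressor is bound and DulB is active, so *jalK* is transcribed.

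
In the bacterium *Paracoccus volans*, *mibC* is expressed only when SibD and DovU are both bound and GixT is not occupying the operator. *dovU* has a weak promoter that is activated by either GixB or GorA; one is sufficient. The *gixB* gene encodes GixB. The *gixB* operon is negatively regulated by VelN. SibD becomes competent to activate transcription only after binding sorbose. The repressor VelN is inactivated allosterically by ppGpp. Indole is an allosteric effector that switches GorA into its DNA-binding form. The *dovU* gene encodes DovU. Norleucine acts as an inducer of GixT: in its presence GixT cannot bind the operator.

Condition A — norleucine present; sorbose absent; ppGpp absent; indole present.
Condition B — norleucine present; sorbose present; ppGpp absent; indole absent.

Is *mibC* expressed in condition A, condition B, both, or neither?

Condition A:
Norleucine is present, so GixT is inactive.
Sorbose is absent, so SibD is inactive.
ppGpp is absent, so VelN is active.
With repressor VelN bound, *gixB* is not transcribed.
So GixB is not produced.
Indole is present, so GorA is active.
Activator GorA is present, so *dovU* is transcribed.
So DovU is produced and active.
Required activator SibD is absent, so *mibC* is not transcribed.
→ *mibC* is OFF in A.
Condition B:
Norleucine is present, so GixT is inactive.
Sorbose is present, so SibD is active.
ppGpp is absent, so VelN is active.
With repressor VelN bound, *gixB* is not transcribed.
So GixB is not produced.
Indole is absent, so GorA is inactive.
No activator is available at the *dovU* promoter, so *dovU* is not transcribed.
So DovU is not produced.
Required activator DovU is absent, so *mibC* is not transcribed.
→ *mibC* is OFF in B.

neither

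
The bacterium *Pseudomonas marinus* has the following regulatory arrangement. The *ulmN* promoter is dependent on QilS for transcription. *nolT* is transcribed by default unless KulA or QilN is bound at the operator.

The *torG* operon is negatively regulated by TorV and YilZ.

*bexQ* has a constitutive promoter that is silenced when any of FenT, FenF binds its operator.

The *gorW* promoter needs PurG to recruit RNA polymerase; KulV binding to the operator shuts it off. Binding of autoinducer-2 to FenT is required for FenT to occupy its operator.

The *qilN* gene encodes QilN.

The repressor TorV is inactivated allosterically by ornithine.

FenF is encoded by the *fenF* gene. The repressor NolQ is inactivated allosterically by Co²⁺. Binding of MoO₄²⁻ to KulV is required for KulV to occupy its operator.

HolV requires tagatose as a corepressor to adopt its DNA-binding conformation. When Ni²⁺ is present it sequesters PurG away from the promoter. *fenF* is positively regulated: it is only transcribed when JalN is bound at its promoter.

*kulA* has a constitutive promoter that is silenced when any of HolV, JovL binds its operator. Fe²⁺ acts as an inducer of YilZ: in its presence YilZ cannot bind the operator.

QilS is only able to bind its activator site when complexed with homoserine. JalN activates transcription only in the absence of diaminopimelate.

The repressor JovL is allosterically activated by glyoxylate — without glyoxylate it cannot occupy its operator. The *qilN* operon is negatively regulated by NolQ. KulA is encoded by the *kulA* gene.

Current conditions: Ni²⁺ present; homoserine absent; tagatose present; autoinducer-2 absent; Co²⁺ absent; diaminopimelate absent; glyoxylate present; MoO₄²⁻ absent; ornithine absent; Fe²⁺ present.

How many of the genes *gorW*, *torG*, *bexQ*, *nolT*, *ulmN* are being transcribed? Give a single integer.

1

MoO₄²⁻ is absent, so KulV is inactive.
Ni²⁺ is present, so PurG is inactive.
Required activator PurG is absent, so *gorW* is not transcribed.
→ *gorW* is OFF.
Ornithine is absent, so TorV is active.
Fe²⁺ is present, so YilZ is inactive.
With repressor TorV bound, *torG* is not transcribed.
→ *torG* is OFF.
Autoinducer-2 is absent, so FenT is inactive.
Diaminopimelate is absent, so JalN is active.
No repressor is bound and JalN is active, so *fenF* is transcribed.
So FenF is produced and active.
With repressor FenF bound, *bexQ* is not transcribed.
→ *bexQ* is OFF.
Tagatose is present, so HolV is active.
Glyoxylate is present, so JovL is active.
With repressor HolV bound, *kulA* is not transcribed.
So KulA is not produced.
Co²⁺ is absent, so NolQ is active.
With repressor NolQ bound, *qilN* is not transcribed.
So QilN is not produced.
With no repressor bound, *nolT* is transcribed.
→ *nolT* is ON.
Homoserine is absent, so QilS is inactive.
Required activator QilS is absent, so *ulmN* is not transcribed.
→ *ulmN* is OFF.
1 of the 5 genes is transcribed.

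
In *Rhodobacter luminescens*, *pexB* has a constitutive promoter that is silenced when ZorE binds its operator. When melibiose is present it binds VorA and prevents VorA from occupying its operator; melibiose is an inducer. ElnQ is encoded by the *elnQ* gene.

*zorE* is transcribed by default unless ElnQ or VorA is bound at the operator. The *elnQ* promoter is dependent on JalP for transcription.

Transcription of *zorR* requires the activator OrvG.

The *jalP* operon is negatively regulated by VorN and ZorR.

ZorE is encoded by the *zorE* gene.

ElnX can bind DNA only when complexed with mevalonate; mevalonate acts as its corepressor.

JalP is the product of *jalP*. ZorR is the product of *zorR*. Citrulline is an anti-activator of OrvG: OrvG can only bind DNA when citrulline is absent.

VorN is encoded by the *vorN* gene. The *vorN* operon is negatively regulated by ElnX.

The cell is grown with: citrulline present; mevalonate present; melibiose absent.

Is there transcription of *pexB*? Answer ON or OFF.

ON

Mevalonate is present, so ElnX is active.
With repressor ElnX bound, *vorN* is not transcribed.
So VorN is not produced.
Citrulline is present, so OrvG is inactive.
Required activator OrvG is absent, so *zorR* is not transcribed.
So ZorR is not produced.
With no repressor bound, *jalP* is transcribed.
So JalP is produced and active.
No repressor is bound and JalP is active, so *elnQ* is transcribed.
So ElnQ is produced and active.
Melibiose is absent, so VorA is active.
With repressor ElnQ bound, *zorE* is not transcribed.
So ZorE is not produced.
With no repressor bound, *pexB* is transcribed.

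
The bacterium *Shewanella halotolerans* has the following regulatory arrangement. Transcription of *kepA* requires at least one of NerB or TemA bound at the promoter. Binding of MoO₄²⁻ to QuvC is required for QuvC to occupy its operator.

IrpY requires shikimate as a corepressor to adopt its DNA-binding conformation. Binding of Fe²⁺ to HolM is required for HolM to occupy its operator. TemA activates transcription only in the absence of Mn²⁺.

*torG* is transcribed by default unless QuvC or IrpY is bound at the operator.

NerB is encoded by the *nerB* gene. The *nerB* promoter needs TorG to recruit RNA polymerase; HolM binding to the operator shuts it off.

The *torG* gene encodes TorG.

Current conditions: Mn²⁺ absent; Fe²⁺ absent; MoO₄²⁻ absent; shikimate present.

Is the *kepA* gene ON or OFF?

Fe²⁺ is absent, so HolM is inactive.
MoO₄²⁻ is absent, so QuvC is inactive.
Shikimate is present, so IrpY is active.
With repressor IrpY bound, *torG* is not transcribed.
So TorG is not produced.
Required activator TorG is absent, so *nerB* is not transcribed.
So NerB is not produced.
Mn²⁺ is absent, so TemA is active.
Activator TemA is present, so *kepA* is transcribed.

ON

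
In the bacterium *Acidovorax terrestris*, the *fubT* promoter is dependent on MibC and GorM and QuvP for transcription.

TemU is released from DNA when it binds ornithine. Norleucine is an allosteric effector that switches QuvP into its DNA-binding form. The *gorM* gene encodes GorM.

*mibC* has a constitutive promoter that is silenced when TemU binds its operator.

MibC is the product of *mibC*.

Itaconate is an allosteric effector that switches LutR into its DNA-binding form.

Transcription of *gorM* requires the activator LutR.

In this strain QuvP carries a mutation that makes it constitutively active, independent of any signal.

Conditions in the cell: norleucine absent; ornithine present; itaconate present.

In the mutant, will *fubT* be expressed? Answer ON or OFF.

Ornithine is present, so TemU is inactive.
With no repressor bound, *mibC* is transcribed.
So MibC is produced and active.
Itaconate is present, so LutR is active.
No repressor is bound and LutR is active, so *gorM* is transcribed.
So GorM is produced and active.
QuvP is constitutively active in this strain.
No repressor is bound and MibC and GorM and QuvP are active, so *fubT* is transcribed.

ON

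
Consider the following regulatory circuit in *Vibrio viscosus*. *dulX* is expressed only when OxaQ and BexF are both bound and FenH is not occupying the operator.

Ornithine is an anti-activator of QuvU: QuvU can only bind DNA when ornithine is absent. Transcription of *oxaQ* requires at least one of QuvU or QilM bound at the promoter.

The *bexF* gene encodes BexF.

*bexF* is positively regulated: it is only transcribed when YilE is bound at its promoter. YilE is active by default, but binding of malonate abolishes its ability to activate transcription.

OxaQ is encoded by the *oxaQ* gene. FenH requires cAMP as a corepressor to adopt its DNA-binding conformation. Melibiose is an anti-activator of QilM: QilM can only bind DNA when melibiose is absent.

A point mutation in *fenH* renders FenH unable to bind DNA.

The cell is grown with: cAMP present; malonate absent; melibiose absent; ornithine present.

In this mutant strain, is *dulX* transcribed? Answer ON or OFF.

FenH is non-functional in this strain, so it has no effect.
Ornithine is present, so QuvU is inactive.
Melibiose is absent, so QilM is active.
Activator QilM is present, so *oxaQ* is transcribed.
So OxaQ is produced and active.
Malonate is absent, so YilE is active.
No repressor is bound and YilE is active, so *bexF* is transcribed.
So BexF is produced and active.
No repressor is bound and OxaQ and BexF are active, so *dulX* is transcribed.

ON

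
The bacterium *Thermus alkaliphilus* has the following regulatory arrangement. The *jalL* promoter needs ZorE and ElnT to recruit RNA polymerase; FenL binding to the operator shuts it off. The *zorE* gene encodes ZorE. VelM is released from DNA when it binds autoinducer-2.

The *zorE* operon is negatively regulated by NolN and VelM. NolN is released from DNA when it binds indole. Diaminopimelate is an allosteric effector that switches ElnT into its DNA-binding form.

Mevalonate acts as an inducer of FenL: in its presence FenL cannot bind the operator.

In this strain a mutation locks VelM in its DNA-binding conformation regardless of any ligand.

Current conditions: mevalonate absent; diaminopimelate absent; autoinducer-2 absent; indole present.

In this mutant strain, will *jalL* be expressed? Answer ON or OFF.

OFF

Mevalonate is absent, so FenL is active.
Indole is present, so NolN is inactive.
VelM is constitutively active in this strain.
With repressor VelM bound, *zorE* is not transcribed.
So ZorE is not produced.
Diaminopimelate is absent, so ElnT is inactive.
With repressor FenL bound, *jalL* is not transcribed.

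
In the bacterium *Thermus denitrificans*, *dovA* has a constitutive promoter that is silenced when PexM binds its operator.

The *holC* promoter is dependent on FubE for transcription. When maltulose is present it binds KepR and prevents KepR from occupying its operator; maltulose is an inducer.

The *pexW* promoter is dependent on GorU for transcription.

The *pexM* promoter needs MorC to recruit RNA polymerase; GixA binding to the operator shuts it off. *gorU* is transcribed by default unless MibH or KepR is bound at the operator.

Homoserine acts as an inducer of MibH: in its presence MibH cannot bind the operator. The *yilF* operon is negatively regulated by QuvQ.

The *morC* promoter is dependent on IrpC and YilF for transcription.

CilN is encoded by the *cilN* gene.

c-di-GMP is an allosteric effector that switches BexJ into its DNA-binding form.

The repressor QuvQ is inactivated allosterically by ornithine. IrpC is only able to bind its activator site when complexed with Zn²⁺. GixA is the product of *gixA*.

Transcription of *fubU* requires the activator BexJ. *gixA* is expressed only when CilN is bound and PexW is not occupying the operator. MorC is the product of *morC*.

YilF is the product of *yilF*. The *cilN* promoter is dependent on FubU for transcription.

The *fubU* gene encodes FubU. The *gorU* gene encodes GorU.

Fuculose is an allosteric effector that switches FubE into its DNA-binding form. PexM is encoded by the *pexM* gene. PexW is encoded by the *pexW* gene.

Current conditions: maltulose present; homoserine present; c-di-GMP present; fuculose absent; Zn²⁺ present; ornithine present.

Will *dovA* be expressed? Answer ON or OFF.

OFF

c-di-GMP is present, so BexJ is active.
No repressor is bound and BexJ is active, so *fubU* is transcribed.
So FubU is produced and active.
No repressor is bound and FubU is active, so *cilN* is transcribed.
So CilN is produced and active.
Homoserine is present, so MibH is inactive.
Maltulose is present, so KepR is inactive.
With no repressor bound, *gorU* is transcribed.
So GorU is produced and active.
No repressor is bound and GorU is active, so *pexW* is transcribed.
So PexW is produced and active.
With repressor PexW bound, *gixA* is not transcribed.
So GixA is not produced.
Zn²⁺ is present, so IrpC is active.
Ornithine is present, so QuvQ is inactive.
With no repressor bound, *yilF* is transcribed.
So YilF is produced and active.
No repressor is bound and IrpC and YilF are active, so *morC* is transcribed.
So MorC is produced and active.
No repressor is bound and MorC is active, so *pexM* is transcribed.
So PexM is produced and active.
With repressor PexM bound, *dovA* is not transcribed.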